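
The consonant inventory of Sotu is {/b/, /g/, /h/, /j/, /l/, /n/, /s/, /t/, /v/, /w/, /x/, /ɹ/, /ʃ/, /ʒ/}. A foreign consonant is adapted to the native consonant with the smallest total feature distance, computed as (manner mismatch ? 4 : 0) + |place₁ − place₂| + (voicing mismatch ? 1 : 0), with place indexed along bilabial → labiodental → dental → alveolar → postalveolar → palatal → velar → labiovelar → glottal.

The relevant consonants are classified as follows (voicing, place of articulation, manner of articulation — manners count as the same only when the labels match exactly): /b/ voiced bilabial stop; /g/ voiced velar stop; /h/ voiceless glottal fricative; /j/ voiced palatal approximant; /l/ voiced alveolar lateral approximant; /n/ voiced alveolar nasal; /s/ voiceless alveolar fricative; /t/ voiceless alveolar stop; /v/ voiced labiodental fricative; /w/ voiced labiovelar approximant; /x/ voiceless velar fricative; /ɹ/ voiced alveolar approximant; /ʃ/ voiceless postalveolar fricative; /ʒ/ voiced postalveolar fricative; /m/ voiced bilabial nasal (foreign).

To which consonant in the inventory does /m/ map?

/n/ is closest: same manner (nasal), place distance 3 (bilabial→alveolar), same voicing; total 3. Next closest is /b/ at distance 4.

n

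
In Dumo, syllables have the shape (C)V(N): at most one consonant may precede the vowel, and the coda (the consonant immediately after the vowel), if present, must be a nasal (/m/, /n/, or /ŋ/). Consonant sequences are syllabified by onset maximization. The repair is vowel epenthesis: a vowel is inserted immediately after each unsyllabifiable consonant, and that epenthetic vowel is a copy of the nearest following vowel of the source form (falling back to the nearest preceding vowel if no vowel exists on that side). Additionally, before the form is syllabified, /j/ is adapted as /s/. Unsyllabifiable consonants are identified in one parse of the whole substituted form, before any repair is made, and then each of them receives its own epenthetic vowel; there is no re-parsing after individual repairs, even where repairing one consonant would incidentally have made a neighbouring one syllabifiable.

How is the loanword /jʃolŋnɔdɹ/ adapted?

soʃolɔŋɔnɔdɔɹɔ

Substitution: /j/ → /s/, giving /sʃolŋnɔdɹ/.
Syllabifying with onset maximization leaves /s/, /l/, /ŋ/, /d/, /ɹ/ stranded (only a nasal (/m/, /n/, or /ŋ/) is licensed in coda position; onsets are limited to one consonant).
Epenthesis after each stranded consonant: /s/ → /so/, /l/ → /lɔ/, /ŋ/ → /ŋɔ/, /d/ → /dɔ/, /ɹ/ → /ɹɔ/.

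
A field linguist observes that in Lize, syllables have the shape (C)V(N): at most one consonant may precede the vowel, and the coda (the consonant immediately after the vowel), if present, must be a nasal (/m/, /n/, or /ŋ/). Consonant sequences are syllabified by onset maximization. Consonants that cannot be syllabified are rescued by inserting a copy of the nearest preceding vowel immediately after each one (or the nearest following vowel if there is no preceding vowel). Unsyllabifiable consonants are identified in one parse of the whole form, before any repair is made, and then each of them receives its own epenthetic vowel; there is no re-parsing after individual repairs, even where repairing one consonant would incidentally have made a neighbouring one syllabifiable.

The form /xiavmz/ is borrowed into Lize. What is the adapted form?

xiavamaza

The consonants /v/, /m/, /z/ cannot be parsed into a legal (C)V(N) syllable (only a nasal (/m/, /n/, or /ŋ/) is licensed in coda position; onsets are limited to one consonant).
Epenthesis after each stranded consonant: /v/ → /va/, /m/ → /ma/, /z/ → /za/.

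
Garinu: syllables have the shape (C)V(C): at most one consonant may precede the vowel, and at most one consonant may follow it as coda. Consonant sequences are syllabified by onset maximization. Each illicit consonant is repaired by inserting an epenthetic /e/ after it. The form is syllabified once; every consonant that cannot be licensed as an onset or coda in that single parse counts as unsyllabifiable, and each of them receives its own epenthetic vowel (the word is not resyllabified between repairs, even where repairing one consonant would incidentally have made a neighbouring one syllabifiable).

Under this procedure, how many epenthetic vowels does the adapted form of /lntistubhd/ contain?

The unsyllabifiable consonants are /l/, /n/, /h/, /d/; each receives one epenthetic vowel.

4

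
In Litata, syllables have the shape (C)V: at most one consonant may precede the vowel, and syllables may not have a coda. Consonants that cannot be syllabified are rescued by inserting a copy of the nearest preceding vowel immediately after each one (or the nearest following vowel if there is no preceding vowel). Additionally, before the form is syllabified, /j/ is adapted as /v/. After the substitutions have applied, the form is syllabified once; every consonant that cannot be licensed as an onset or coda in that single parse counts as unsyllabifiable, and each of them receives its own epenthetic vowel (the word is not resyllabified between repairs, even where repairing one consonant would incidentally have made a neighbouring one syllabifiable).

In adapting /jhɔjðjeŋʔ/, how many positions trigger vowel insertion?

After substitution the input is /vhɔvðveŋʔ/.
The unsyllabifiable consonants are /v/, /v/, /ð/, /ŋ/, /ʔ/; each receives one epenthetic vowel.

5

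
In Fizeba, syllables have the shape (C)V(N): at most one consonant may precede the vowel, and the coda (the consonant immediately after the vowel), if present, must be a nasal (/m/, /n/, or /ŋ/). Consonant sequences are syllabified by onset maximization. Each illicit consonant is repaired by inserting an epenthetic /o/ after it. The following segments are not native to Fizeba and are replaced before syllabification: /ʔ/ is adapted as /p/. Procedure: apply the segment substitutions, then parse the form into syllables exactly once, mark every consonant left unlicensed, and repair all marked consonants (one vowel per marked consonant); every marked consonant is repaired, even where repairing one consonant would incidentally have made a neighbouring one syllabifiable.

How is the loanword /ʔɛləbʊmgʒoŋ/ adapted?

pɛləbʊmgoʒoŋ

Substitution: /ʔ/ → /p/, giving /pɛləbʊmgʒoŋ/.
The consonants /g/ cannot be parsed into a legal (C)V(N) syllable (only a nasal (/m/, /n/, or /ŋ/) is licensed in coda position; onsets are limited to one consonant).
Epenthesis after each stranded consonant: /g/ → /go/.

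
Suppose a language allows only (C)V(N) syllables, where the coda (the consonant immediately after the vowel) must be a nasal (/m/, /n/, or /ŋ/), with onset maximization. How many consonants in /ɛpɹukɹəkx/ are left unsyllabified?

The consonants /p/, /k/, /k/, /x/ cannot be parsed into a legal (C)V(N) syllable (only a nasal (/m/, /n/, or /ŋ/) is licensed in coda position; onsets are limited to one consonant).

4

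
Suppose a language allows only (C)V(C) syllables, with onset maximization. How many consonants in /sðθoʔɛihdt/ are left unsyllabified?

4

Under (C)V(C), the unsyllabifiable consonants are /s/, /ð/, /d/, /t/ (at most one coda consonant is licensed; onsets are limited to one consonant).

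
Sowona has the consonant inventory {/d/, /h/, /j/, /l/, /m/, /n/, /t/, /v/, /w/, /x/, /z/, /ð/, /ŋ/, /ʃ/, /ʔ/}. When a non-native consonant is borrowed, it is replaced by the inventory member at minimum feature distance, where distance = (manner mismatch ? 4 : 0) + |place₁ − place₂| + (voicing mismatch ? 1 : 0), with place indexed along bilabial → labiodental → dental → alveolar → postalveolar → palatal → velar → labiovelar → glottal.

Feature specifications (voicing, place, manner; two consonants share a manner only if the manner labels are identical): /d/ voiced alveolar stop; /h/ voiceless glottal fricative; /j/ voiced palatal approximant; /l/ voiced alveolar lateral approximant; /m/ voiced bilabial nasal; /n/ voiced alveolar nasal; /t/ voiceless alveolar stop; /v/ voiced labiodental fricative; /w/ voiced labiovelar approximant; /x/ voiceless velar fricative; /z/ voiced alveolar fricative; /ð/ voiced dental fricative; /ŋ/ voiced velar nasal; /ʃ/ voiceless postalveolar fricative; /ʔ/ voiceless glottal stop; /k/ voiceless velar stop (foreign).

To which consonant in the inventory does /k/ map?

/ʔ/ is closest: same manner (stop), place distance 2 (velar→glottal), same voicing; total 2. Next closest is /t/ at distance 3.

ʔ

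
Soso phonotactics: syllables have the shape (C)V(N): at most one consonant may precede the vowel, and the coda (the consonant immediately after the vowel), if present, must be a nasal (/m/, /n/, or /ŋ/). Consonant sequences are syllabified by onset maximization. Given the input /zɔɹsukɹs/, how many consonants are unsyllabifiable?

4

The consonants /ɹ/, /k/, /ɹ/, /s/ cannot be parsed into a legal (C)V(N) syllable (only a nasal (/m/, /n/, or /ŋ/) is licensed in coda position; onsets are limited to one consonant).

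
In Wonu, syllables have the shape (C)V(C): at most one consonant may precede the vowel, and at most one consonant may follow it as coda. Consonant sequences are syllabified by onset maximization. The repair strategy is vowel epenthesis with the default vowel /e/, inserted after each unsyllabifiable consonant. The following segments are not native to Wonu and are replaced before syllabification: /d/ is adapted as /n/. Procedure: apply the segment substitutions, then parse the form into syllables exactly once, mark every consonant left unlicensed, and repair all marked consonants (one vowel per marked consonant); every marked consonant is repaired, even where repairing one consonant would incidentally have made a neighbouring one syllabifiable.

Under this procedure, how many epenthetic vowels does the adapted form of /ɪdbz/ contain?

2

After substitution the input is /ɪnbz/.
The unsyllabifiable consonants are /b/, /z/; each receives one epenthetic vowel.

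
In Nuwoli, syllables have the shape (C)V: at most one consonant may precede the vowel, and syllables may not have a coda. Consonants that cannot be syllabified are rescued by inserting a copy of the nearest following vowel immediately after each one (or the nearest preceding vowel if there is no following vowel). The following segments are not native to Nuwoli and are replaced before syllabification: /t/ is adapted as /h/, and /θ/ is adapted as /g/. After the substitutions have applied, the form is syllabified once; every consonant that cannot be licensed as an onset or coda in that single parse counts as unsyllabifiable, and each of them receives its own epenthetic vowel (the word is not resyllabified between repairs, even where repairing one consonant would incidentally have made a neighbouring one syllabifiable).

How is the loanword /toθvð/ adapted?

Substitution: /t/ → /h/, /θ/ → /g/, giving /hogvð/.
Syllabifying with onset maximization leaves /g/, /v/, /ð/ stranded (no codas are permitted; onsets are limited to one consonant).
Each unlicensed consonant becomes the onset of a new syllable: /g/ → /go/, /v/ → /vo/, /ð/ → /ðo/.

hogovoðo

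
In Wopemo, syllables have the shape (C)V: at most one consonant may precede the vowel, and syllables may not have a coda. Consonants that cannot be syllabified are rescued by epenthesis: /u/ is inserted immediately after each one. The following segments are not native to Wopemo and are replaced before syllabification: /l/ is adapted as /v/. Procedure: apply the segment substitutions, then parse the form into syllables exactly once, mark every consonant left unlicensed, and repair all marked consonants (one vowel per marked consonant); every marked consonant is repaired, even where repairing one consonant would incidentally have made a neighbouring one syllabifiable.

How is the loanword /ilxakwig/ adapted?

Substitution: /l/ → /v/, giving /ivxakwig/.
Under (C)V, the unsyllabifiable consonants are /v/, /k/, /g/ (no codas are permitted; onsets are limited to one consonant).
Inserting the epenthetic vowel yields /v/ → /vu/, /k/ → /ku/, /g/ → /gu/.

ivuxakuwigu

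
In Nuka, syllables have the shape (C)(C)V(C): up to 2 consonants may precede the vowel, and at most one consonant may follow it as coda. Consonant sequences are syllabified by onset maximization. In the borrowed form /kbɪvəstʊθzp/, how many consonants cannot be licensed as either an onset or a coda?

Syllabifying with onset maximization leaves /z/, /p/ stranded (at most one coda consonant is licensed; onsets may contain at most 2 consonants).

2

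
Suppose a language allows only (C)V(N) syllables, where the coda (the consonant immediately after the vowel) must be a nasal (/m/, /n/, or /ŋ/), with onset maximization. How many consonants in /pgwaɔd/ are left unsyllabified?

Under (C)V(N), the unsyllabifiable consonants are /p/, /g/, /d/ (only a nasal (/m/, /n/, or /ŋ/) is licensed in coda position; onsets are limited to one consonant).

3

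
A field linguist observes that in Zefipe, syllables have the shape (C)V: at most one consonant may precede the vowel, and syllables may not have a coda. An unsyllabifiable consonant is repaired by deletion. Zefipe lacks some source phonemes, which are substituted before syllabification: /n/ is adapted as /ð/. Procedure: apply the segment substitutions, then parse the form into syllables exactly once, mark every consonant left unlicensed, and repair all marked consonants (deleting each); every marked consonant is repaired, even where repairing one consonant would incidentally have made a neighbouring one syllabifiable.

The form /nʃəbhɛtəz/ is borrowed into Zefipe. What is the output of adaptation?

ʃəhɛtə

Substitution: /n/ → /ð/, giving /ðʃəbhɛtəz/.
Syllabifying with onset maximization leaves /ð/, /b/, /z/ stranded (no codas are permitted; onsets are limited to one consonant).
Each unlicensed consonant is deleted: /ð/, /b/, /z/.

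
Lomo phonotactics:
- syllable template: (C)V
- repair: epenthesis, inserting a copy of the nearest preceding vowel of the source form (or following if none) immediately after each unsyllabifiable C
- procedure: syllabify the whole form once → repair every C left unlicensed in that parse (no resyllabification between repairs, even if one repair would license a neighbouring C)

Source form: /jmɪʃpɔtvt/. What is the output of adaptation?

jɪmɪʃɪpɔtɔvɔtɔ

The consonants /j/, /ʃ/, /t/, /v/, /t/ cannot be parsed into a legal (C)V syllable (no codas are permitted; onsets are limited to one consonant).
Inserting the epenthetic vowel yields /j/ → /jɪ/, /ʃ/ → /ʃɪ/, /t/ → /tɔ/, /v/ → /vɔ/, /t/ → /tɔ/.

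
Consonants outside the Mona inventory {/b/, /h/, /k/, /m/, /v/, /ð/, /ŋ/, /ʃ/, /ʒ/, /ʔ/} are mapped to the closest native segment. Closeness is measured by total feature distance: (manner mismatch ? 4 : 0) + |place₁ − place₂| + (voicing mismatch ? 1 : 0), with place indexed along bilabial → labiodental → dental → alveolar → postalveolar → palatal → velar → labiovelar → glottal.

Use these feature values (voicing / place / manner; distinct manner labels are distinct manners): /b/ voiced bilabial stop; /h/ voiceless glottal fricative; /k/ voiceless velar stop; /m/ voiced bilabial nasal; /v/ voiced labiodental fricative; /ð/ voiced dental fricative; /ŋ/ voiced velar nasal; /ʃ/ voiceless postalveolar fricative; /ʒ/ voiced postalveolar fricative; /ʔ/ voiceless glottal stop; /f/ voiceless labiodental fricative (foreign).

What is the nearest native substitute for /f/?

/v/ is closest: same manner (fricative), place distance 0 (labiodental→labiodental), voicing differs (+1); total 1. Next closest is /ð/ at distance 2.

v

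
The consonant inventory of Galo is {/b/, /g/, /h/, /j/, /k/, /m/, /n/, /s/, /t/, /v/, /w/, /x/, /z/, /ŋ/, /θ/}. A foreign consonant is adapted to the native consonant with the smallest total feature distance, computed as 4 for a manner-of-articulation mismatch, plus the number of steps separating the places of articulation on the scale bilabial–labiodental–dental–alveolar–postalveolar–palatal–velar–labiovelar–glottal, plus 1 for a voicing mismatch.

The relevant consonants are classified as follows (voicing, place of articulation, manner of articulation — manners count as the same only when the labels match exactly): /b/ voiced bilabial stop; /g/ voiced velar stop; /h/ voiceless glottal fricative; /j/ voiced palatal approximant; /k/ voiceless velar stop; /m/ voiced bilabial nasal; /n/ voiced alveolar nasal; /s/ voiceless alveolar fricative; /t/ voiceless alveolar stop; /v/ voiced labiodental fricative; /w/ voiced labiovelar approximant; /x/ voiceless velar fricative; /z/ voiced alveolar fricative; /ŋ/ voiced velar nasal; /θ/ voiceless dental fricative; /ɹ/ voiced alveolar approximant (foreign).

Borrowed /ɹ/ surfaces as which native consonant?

/j/ is closest: same manner (approximant), place distance 2 (alveolar→palatal), same voicing; total 2. Next closest is /n/ at distance 4.

j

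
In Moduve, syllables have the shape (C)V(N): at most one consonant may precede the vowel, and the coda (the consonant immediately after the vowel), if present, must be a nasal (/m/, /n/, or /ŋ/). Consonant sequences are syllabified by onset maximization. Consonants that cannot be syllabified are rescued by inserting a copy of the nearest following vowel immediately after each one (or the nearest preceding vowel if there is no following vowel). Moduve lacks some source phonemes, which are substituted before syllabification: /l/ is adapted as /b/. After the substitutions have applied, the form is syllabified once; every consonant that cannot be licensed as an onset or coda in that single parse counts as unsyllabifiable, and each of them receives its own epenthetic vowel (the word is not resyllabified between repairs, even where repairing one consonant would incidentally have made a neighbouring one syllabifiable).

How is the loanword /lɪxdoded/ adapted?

Substitution: /l/ → /b/, giving /bɪxdoded/.
The consonants /x/, /d/ cannot be parsed into a legal (C)V(N) syllable (only a nasal (/m/, /n/, or /ŋ/) is licensed in coda position; onsets are limited to one consonant).
Inserting the epenthetic vowel yields /x/ → /xo/, /d/ → /de/.

bɪxododede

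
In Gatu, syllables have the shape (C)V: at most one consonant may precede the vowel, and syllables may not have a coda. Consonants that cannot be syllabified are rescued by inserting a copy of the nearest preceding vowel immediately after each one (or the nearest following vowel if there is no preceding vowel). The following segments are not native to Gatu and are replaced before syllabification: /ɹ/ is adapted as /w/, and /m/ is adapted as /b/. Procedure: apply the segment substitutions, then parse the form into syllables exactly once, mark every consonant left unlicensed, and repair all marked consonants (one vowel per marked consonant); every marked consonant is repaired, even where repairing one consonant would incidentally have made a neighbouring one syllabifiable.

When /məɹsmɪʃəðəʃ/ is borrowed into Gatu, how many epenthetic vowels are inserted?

After substitution the input is /bəwsbɪʃəðəʃ/.
The unsyllabifiable consonants are /w/, /s/, /ʃ/; each receives one epenthetic vowel.

3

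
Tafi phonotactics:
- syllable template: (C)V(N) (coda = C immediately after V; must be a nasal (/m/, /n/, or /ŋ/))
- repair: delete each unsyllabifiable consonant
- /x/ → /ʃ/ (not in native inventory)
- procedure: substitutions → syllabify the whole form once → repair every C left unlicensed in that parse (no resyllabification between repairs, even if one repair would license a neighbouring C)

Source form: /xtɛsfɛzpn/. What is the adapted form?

tɛfɛ

Substitution: /x/ → /ʃ/, giving /ʃtɛsfɛzpn/.
Syllabifying with onset maximization leaves /ʃ/, /s/, /z/, /p/, /n/ stranded (only a nasal (/m/, /n/, or /ŋ/) is licensed in coda position; onsets are limited to one consonant).
Deleting the stranded consonants removes /ʃ/, /s/, /z/, /p/, /n/.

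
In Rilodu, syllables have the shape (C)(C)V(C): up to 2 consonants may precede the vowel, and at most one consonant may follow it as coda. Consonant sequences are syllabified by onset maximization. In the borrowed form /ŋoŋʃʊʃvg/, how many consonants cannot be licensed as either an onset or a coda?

2

Syllabifying with onset maximization leaves /v/, /g/ stranded (at most one coda consonant is licensed; onsets may contain at most 2 consonants).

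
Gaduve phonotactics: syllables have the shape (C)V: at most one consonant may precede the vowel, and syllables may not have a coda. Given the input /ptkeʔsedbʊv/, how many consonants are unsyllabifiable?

5

Under (C)V, the unsyllabifiable consonants are /p/, /t/, /ʔ/, /d/, /v/ (no codas are permitted; onsets are limited to one consonant).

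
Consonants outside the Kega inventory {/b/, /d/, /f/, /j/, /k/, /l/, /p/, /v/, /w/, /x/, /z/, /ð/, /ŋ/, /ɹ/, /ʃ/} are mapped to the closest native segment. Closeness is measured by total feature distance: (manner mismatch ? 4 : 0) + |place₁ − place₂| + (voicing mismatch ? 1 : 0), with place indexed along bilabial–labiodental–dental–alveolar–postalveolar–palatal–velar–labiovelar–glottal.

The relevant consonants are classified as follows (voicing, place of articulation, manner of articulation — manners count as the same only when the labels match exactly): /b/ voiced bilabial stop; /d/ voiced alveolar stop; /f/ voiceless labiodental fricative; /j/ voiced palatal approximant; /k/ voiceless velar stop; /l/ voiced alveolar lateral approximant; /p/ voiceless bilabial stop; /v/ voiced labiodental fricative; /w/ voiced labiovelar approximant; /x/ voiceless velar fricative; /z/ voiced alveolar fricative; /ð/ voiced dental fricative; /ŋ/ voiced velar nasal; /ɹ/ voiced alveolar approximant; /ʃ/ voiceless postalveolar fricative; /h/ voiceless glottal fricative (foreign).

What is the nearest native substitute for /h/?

/x/ is closest: same manner (fricative), place distance 2 (glottal→velar), same voicing; total 2. Next closest is /ʃ/ at distance 4.

x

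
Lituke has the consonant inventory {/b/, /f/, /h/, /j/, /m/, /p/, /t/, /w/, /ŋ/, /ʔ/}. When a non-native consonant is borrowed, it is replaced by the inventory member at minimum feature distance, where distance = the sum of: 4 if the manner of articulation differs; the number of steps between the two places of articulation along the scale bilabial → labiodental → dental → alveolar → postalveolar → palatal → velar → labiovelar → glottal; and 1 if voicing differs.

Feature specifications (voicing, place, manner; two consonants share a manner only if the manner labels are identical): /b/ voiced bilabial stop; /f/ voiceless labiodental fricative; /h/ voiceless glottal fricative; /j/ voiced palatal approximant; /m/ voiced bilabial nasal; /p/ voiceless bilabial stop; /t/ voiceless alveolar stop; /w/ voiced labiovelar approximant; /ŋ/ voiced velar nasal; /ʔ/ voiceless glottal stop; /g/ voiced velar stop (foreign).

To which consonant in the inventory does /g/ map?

ʔ

/ʔ/ is closest: same manner (stop), place distance 2 (velar→glottal), voicing differs (+1); total 3. Next closest is /t/ at distance 4.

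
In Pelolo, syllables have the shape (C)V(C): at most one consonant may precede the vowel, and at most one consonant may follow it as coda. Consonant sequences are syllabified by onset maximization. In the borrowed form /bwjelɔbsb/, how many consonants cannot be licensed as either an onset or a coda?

4

The consonants /b/, /w/, /s/, /b/ cannot be parsed into a legal (C)V(C) syllable (at most one coda consonant is licensed; onsets are limited to one consonant).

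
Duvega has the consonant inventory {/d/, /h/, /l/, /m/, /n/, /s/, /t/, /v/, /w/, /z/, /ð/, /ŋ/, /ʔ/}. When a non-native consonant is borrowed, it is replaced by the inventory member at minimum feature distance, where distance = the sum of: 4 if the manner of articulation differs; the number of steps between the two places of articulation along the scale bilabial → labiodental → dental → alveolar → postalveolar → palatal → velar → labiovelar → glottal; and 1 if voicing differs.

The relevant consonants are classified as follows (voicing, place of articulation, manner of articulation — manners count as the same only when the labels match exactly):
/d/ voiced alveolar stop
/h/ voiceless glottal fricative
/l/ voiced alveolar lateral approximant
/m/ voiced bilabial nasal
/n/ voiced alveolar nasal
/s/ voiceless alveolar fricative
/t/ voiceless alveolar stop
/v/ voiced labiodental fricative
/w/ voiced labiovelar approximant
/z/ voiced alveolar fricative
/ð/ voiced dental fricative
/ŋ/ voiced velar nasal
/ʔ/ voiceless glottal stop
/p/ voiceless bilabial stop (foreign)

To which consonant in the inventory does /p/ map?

/t/ is closest: same manner (stop), place distance 3 (bilabial→alveolar), same voicing; total 3. Next closest is /d/ at distance 4.

t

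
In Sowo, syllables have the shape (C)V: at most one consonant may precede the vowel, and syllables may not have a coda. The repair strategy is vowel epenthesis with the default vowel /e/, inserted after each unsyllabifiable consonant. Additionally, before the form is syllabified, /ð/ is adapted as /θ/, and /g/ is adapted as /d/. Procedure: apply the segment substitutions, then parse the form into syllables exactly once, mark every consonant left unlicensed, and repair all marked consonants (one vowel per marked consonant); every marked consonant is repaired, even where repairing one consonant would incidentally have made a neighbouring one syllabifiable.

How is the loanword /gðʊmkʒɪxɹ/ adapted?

Substitution: /g/ → /d/, /ð/ → /θ/, giving /dθʊmkʒɪxɹ/.
Syllabifying with onset maximization leaves /d/, /m/, /k/, /x/, /ɹ/ stranded (no codas are permitted; onsets are limited to one consonant).
Inserting the epenthetic vowel yields /d/ → /de/, /m/ → /me/, /k/ → /ke/, /x/ → /xe/, /ɹ/ → /ɹe/.

deθʊmekeʒɪxeɹe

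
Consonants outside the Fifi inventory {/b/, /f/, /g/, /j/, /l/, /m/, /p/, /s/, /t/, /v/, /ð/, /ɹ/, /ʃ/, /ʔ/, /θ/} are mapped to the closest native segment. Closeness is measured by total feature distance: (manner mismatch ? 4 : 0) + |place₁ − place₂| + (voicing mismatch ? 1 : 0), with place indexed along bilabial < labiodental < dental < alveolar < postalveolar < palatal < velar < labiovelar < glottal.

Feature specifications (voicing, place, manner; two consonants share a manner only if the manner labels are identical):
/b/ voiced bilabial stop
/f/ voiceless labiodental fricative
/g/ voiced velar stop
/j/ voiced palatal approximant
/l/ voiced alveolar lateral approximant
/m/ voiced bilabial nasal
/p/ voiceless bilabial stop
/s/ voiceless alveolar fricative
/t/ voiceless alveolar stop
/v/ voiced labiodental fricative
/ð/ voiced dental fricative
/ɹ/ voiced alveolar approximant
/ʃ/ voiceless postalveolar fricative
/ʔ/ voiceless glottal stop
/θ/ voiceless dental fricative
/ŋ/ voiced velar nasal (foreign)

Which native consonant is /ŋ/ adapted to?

g

/g/ is closest: manner differs (nasal→stop, +4), place distance 0 (velar→velar), same voicing; total 4. Next closest is /j/ at distance 5.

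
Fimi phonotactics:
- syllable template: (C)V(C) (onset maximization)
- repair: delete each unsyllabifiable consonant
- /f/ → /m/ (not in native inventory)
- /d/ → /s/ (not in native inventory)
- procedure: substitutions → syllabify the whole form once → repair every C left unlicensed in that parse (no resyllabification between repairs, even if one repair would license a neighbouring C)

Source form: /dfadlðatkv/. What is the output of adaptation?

masðat

Substitution: /d/ → /s/, /f/ → /m/, giving /smaslðatkv/.
The consonants /s/, /l/, /k/, /v/ cannot be parsed into a legal (C)V(C) syllable (at most one coda consonant is licensed; onsets are limited to one consonant).
Deleting the stranded consonants removes /s/, /l/, /k/, /v/.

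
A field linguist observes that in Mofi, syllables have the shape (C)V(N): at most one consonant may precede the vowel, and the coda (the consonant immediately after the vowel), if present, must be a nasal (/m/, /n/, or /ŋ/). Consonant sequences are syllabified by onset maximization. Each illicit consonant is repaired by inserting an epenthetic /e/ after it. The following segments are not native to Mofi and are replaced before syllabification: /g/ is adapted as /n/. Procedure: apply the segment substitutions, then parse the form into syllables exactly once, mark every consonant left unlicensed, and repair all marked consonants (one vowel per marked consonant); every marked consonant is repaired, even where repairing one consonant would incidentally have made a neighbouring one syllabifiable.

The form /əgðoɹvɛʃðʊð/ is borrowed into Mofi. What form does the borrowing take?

ənðoɹevɛʃeðʊðe

Substitution: /g/ → /n/, giving /ənðoɹvɛʃðʊð/.
The consonants /ɹ/, /ʃ/, /ð/ cannot be parsed into a legal (C)V(N) syllable (only a nasal (/m/, /n/, or /ŋ/) is licensed in coda position; onsets are limited to one consonant).
Epenthesis after each stranded consonant: /ɹ/ → /ɹe/, /ʃ/ → /ʃe/, /ð/ → /ðe/.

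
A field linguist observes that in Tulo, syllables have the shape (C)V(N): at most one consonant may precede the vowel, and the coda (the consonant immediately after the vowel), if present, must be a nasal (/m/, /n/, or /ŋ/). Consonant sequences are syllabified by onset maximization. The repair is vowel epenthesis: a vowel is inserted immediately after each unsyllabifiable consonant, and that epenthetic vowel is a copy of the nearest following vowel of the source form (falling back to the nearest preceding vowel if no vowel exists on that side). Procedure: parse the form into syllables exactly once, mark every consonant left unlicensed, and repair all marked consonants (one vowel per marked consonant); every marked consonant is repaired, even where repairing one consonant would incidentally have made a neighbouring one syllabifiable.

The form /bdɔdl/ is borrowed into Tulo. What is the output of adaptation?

Under (C)V(N), the unsyllabifiable consonants are /b/, /d/, /l/ (only a nasal (/m/, /n/, or /ŋ/) is licensed in coda position; onsets are limited to one consonant).
Each unlicensed consonant becomes the onset of a new syllable: /b/ → /bɔ/, /d/ → /dɔ/, /l/ → /lɔ/.

bɔdɔdɔlɔ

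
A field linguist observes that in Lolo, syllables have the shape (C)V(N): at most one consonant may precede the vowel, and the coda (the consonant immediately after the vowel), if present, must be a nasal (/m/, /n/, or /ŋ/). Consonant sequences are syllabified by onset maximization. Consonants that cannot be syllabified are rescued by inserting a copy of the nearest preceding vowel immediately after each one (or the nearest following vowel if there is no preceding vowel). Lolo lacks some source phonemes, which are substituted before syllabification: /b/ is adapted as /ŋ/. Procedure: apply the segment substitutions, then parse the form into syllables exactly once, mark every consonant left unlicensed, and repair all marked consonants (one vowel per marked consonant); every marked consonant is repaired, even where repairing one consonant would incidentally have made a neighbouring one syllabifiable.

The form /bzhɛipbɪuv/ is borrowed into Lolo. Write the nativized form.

Substitution: /b/ → /ŋ/, giving /ŋzhɛipŋɪuv/.
Syllabifying with onset maximization leaves /ŋ/, /z/, /p/, /v/ stranded (only a nasal (/m/, /n/, or /ŋ/) is licensed in coda position; onsets are limited to one consonant).
Each unlicensed consonant becomes the onset of a new syllable: /ŋ/ → /ŋɛ/, /z/ → /zɛ/, /p/ → /pi/, /v/ → /vu/.

ŋɛzɛhɛipiŋɪuvu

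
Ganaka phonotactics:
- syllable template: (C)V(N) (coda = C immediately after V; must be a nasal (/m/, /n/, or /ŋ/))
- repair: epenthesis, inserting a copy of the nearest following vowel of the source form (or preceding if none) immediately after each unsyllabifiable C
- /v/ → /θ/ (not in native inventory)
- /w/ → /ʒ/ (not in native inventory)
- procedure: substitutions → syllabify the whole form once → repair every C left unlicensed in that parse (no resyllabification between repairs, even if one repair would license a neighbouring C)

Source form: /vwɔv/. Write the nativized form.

θɔʒɔθɔ

Substitution: /v/ → /θ/, /w/ → /ʒ/, giving /θʒɔθ/.
The consonants /θ/, /θ/ cannot be parsed into a legal (C)V(N) syllable (only a nasal (/m/, /n/, or /ŋ/) is licensed in coda position; onsets are limited to one consonant).
Epenthesis after each stranded consonant: /θ/ → /θɔ/, /θ/ → /θɔ/.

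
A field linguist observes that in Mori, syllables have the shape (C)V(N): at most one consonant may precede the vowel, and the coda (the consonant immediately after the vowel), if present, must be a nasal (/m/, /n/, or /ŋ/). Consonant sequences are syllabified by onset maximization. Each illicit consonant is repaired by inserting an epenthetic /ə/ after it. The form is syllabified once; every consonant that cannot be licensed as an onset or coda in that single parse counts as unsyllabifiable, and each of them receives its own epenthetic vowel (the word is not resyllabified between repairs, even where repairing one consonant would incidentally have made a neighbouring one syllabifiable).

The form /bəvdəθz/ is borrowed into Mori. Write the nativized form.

bəvədəθəzə

Under (C)V(N), the unsyllabifiable consonants are /v/, /θ/, /z/ (only a nasal (/m/, /n/, or /ŋ/) is licensed in coda position; onsets are limited to one consonant).
Inserting the epenthetic vowel yields /v/ → /və/, /θ/ → /θə/, /z/ → /zə/.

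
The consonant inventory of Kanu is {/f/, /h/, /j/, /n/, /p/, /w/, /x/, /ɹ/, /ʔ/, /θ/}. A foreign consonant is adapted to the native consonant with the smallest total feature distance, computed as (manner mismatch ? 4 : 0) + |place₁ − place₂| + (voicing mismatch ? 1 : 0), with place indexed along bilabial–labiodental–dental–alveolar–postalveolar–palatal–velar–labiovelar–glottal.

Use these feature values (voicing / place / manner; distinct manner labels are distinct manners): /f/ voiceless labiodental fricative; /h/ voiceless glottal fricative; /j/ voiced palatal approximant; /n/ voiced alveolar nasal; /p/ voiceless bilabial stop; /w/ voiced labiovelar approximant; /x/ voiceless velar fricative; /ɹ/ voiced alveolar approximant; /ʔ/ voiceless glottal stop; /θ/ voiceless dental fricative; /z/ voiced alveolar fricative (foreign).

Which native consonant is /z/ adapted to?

/θ/ is closest: same manner (fricative), place distance 1 (alveolar→dental), voicing differs (+1); total 2. Next closest is /f/ at distance 3.

θ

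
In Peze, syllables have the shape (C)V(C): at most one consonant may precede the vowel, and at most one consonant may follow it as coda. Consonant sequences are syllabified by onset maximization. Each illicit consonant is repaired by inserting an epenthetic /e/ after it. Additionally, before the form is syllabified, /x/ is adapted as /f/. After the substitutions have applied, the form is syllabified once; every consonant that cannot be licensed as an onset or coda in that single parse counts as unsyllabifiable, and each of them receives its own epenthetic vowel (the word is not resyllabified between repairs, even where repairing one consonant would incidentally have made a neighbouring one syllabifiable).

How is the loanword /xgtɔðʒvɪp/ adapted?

Substitution: /x/ → /f/, giving /fgtɔðʒvɪp/.
The consonants /f/, /g/, /ʒ/ cannot be parsed into a legal (C)V(C) syllable (at most one coda consonant is licensed; onsets are limited to one consonant).
Inserting the epenthetic vowel yields /f/ → /fe/, /g/ → /ge/, /ʒ/ → /ʒe/.

fegetɔðʒevɪp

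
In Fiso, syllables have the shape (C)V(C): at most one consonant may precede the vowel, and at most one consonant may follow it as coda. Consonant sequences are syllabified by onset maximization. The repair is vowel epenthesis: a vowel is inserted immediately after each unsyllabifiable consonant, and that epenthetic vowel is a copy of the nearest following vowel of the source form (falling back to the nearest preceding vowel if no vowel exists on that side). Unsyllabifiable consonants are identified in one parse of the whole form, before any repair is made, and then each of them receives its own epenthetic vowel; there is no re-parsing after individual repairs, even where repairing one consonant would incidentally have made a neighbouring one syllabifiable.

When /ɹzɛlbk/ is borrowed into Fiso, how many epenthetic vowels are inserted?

3

The unsyllabifiable consonants are /ɹ/, /b/, /k/; each receives one epenthetic vowel.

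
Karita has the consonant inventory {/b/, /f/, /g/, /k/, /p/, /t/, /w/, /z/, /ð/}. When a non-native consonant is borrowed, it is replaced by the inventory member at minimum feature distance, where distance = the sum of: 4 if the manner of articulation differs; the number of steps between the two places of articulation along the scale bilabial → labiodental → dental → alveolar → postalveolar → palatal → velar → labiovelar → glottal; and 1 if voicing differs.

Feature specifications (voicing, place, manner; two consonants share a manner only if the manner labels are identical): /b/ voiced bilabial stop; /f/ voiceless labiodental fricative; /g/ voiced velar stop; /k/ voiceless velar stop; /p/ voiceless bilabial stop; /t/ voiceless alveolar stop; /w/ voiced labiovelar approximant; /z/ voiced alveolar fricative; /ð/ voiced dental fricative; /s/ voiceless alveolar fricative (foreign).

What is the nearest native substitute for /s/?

z

/z/ is closest: same manner (fricative), place distance 0 (alveolar→alveolar), voicing differs (+1); total 1. Next closest is /f/ at distance 2.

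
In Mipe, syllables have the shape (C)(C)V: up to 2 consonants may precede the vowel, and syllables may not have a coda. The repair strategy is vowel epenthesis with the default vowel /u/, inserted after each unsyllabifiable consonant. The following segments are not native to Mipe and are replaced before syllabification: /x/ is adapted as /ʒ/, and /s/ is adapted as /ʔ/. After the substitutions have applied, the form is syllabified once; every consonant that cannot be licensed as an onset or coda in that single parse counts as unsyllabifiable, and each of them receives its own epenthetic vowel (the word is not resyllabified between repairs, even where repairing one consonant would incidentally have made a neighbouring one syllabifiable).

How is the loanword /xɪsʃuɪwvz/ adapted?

Substitution: /x/ → /ʒ/, /s/ → /ʔ/, giving /ʒɪʔʃuɪwvz/.
The consonants /w/, /v/, /z/ cannot be parsed into a legal (C)(C)V syllable (no codas are permitted; onsets may contain at most 2 consonants).
Each unlicensed consonant becomes the onset of a new syllable: /w/ → /wu/, /v/ → /vu/, /z/ → /zu/.

ʒɪʔʃuɪwuvuzu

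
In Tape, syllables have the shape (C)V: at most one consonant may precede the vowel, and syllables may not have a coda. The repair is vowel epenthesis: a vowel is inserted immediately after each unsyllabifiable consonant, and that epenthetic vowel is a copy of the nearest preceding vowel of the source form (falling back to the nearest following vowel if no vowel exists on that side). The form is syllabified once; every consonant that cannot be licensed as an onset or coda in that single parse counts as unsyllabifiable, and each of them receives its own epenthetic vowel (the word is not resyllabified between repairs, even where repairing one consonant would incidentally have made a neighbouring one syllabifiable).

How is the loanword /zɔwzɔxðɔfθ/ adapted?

zɔwɔzɔxɔðɔfɔθɔ

Syllabifying with onset maximization leaves /w/, /x/, /f/, /θ/ stranded (no codas are permitted; onsets are limited to one consonant).
Inserting the epenthetic vowel yields /w/ → /wɔ/, /x/ → /xɔ/, /f/ → /fɔ/, /θ/ → /θɔ/.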